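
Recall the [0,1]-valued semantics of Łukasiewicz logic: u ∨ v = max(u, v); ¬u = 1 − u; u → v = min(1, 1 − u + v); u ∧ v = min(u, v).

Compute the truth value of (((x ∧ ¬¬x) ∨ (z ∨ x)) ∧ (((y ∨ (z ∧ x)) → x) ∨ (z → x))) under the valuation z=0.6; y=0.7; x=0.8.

¬x: Łukasiewicz ¬ gives 1 − 0.8 = 0.2
¬¬x: Łukasiewicz ¬ gives 1 − 0.2 = 0.8
(x ∧ ¬¬x) = min(0.8, 0.8) = 0.8
(z ∨ x) = max(0.6, 0.8) = 0.8
((x ∧ ¬¬x) ∨ (z ∨ x)) = max(0.8, 0.8) = 0.8
(z ∧ x) = min(0.6, 0.8) = 0.6
(y ∨ (z ∧ x)) = max(0.7, 0.6) = 0.7
((y ∨ (z ∧ x)) → x): min(1, 1 − 0.7 + 0.8) = 1
(z → x): min(1, 1 − 0.6 + 0.8) = 1
(((y ∨ (z ∧ x)) → x) ∨ (z → x)) = max(1, 1) = 1
(((x ∧ ¬¬x) ∨ (z ∨ x)) ∧ (((y ∨ (z ∧ x)) → x) ∨ (z → x))) = min(0.8, 1) = 0.8

0.80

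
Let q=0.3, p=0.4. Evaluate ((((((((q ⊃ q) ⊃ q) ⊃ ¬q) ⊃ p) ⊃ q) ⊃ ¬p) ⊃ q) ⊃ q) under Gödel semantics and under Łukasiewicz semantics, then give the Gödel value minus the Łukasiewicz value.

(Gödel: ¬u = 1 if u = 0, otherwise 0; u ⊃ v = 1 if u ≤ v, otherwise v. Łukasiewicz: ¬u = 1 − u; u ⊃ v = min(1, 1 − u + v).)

Gödel evaluation:
  (q ⊃ q): 0.3 ≤ 0.3, so result = 1
  ((q ⊃ q) ⊃ q): 1 > 0.3, so result = 0.3
  ¬q: Gödel ¬ of 0.3 = 0 (operand ≠ 0)
  (((q ⊃ q) ⊃ q) ⊃ ¬q): 0.3 > 0, so result = 0
  ((((q ⊃ q) ⊃ q) ⊃ ¬q) ⊃ p): 0 ≤ 0.4, so result = 1
  (((((q ⊃ q) ⊃ q) ⊃ ¬q) ⊃ p) ⊃ q): 1 > 0.3, so result = 0.3
  ¬p: Gödel ¬ of 0.4 = 0 (operand ≠ 0)
  ((((((q ⊃ q) ⊃ q) ⊃ ¬q) ⊃ p) ⊃ q) ⊃ ¬p): 0.3 > 0, so result = 0
  (((((((q ⊃ q) ⊃ q) ⊃ ¬q) ⊃ p) ⊃ q) ⊃ ¬p) ⊃ q): 0 ≤ 0.3, so result = 1
  ((((((((q ⊃ q) ⊃ q) ⊃ ¬q) ⊃ p) ⊃ q) ⊃ ¬p) ⊃ q) ⊃ q): 1 > 0.3, so result = 0.3
  Gödel value = 0.3
Łukasiewicz evaluation:
  (q ⊃ q): min(1, 1 − 0.3 + 0.3) = 1
  ((q ⊃ q) ⊃ q): min(1, 1 − 1 + 0.3) = 0.3
  ¬q: Łukasiewicz ¬ gives 1 − 0.3 = 0.7
  (((q ⊃ q) ⊃ q) ⊃ ¬q): min(1, 1 − 0.3 + 0.7) = 1
  ((((q ⊃ q) ⊃ q) ⊃ ¬q) ⊃ p): min(1, 1 − 1 + 0.4) = 0.4
  (((((q ⊃ q) ⊃ q) ⊃ ¬q) ⊃ p) ⊃ q): min(1, 1 − 0.4 + 0.3) = 0.9
  ¬p: Łukasiewicz ¬ gives 1 − 0.4 = 0.6
  ((((((q ⊃ q) ⊃ q) ⊃ ¬q) ⊃ p) ⊃ q) ⊃ ¬p): min(1, 1 − 0.9 + 0.6) = 0.7
  (((((((q ⊃ q) ⊃ q) ⊃ ¬q) ⊃ p) ⊃ q) ⊃ ¬p) ⊃ q): min(1, 1 − 0.7 + 0.3) = 0.6
  ((((((((q ⊃ q) ⊃ q) ⊃ ¬q) ⊃ p) ⊃ q) ⊃ ¬p) ⊃ q) ⊃ q): min(1, 1 − 0.6 + 0.3) = 0.7
  Łukasiewicz value = 0.7
Difference: 0.3 − 0.7 = -0.40

-0.40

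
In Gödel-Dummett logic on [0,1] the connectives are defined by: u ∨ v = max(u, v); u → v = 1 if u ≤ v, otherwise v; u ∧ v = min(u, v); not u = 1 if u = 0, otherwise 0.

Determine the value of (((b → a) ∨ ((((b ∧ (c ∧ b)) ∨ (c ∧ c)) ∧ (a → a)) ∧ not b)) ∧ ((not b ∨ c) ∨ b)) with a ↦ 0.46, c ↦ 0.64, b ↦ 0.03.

0.64

(b → a): 0.03 ≤ 0.46, so result = 1
(c ∧ b) = min(0.64, 0.03) = 0.03
(b ∧ (c ∧ b)) = min(0.03, 0.03) = 0.03
(c ∧ c) = min(0.64, 0.64) = 0.64
((b ∧ (c ∧ b)) ∨ (c ∧ c)) = max(0.03, 0.64) = 0.64
(a → a): 0.46 ≤ 0.46, so result = 1
(((b ∧ (c ∧ b)) ∨ (c ∧ c)) ∧ (a → a)) = min(0.64, 1) = 0.64
not b: Gödel ¬ of 0.03 = 0 (operand ≠ 0)
((((b ∧ (c ∧ b)) ∨ (c ∧ c)) ∧ (a → a)) ∧ not b) = min(0.64, 0) = 0
((b → a) ∨ ((((b ∧ (c ∧ b)) ∨ (c ∧ c)) ∧ (a → a)) ∧ not b)) = max(1, 0) = 1
not b: Gödel ¬ of 0.03 = 0 (operand ≠ 0)
(not b ∨ c) = max(0, 0.64) = 0.64
((not b ∨ c) ∨ b) = max(0.64, 0.03) = 0.64
(((b → a) ∨ ((((b ∧ (c ∧ b)) ∨ (c ∧ c)) ∧ (a → a)) ∧ not b)) ∧ ((not b ∨ c) ∨ b)) = min(1, 0.64) = 0.64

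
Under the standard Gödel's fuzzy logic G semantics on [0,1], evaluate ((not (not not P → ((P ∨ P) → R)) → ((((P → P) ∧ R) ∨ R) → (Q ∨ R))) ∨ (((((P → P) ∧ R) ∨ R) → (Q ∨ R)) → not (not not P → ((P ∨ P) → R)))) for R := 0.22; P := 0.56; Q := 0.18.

not P: Gödel ¬ of 0.56 = 0 (operand ≠ 0)
not not P: Gödel ¬ of 0 = 1 (operand is 0)
(P ∨ P) = max(0.56, 0.56) = 0.56
((P ∨ P) → R): 0.56 > 0.22, so result = 0.22
(not not P → ((P ∨ P) → R)): 1 > 0.22, so result = 0.22
not (not not P → ((P ∨ P) → R)): Gödel ¬ of 0.22 = 0 (operand ≠ 0)
(P → P): 0.56 ≤ 0.56, so result = 1
((P → P) ∧ R) = min(1, 0.22) = 0.22
(((P → P) ∧ R) ∨ R) = max(0.22, 0.22) = 0.22
(Q ∨ R) = max(0.18, 0.22) = 0.22
((((P → P) ∧ R) ∨ R) → (Q ∨ R)): 0.22 ≤ 0.22, so result = 1
(not (not not P → ((P ∨ P) → R)) → ((((P → P) ∧ R) ∨ R) → (Q ∨ R))): 0 ≤ 1, so result = 1
(P → P): 0.56 ≤ 0.56, so result = 1
((P → P) ∧ R) = min(1, 0.22) = 0.22
(((P → P) ∧ R) ∨ R) = max(0.22, 0.22) = 0.22
(Q ∨ R) = max(0.18, 0.22) = 0.22
((((P → P) ∧ R) ∨ R) → (Q ∨ R)): 0.22 ≤ 0.22, so result = 1
not P: Gödel ¬ of 0.56 = 0 (operand ≠ 0)
not not P: Gödel ¬ of 0 = 1 (operand is 0)
(P ∨ P) = max(0.56, 0.56) = 0.56
((P ∨ P) → R): 0.56 > 0.22, so result = 0.22
(not not P → ((P ∨ P) → R)): 1 > 0.22, so result = 0.22
not (not not P → ((P ∨ P) → R)): Gödel ¬ of 0.22 = 0 (operand ≠ 0)
(((((P → P) ∧ R) ∨ R) → (Q ∨ R)) → not (not not P → ((P ∨ P) → R))): 1 > 0, so result = 0
((not (not not P → ((P ∨ P) → R)) → ((((P → P) ∧ R) ∨ R) → (Q ∨ R))) ∨ (((((P → P) ∧ R) ∨ R) → (Q ∨ R)) → not (not not P → ((P ∨ P) → R)))) = max(1, 0) = 1

1.00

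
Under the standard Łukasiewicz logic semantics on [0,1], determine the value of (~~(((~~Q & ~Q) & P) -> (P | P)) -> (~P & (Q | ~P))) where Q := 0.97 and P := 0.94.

0.06

~Q: Łukasiewicz ¬ gives 1 − 0.97 = 0.03
~~Q: Łukasiewicz ¬ gives 1 − 0.03 = 0.97
~Q: Łukasiewicz ¬ gives 1 − 0.97 = 0.03
(~~Q & ~Q) = min(0.97, 0.03) = 0.03
((~~Q & ~Q) & P) = min(0.03, 0.94) = 0.03
(P | P) = max(0.94, 0.94) = 0.94
(((~~Q & ~Q) & P) -> (P | P)): min(1, 1 − 0.03 + 0.94) = 1
~(((~~Q & ~Q) & P) -> (P | P)): Łukasiewicz ¬ gives 1 − 1 = 0
~~(((~~Q & ~Q) & P) -> (P | P)): Łukasiewicz ¬ gives 1 − 0 = 1
~P: Łukasiewicz ¬ gives 1 − 0.94 = 0.06
~P: Łukasiewicz ¬ gives 1 − 0.94 = 0.06
(Q | ~P) = max(0.97, 0.06) = 0.97
(~P & (Q | ~P)) = min(0.06, 0.97) = 0.06
(~~(((~~Q & ~Q) & P) -> (P | P)) -> (~P & (Q | ~P))): min(1, 1 − 1 + 0.06) = 0.06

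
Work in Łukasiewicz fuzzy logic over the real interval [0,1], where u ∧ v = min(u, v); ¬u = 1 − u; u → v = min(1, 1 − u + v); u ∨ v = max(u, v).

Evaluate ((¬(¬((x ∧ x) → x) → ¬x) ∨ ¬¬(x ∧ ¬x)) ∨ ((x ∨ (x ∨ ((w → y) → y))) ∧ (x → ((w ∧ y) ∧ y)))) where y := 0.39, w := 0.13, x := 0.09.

0.39

(x ∧ x) = min(0.09, 0.09) = 0.09
((x ∧ x) → x): min(1, 1 − 0.09 + 0.09) = 1
¬((x ∧ x) → x): Łukasiewicz ¬ gives 1 − 1 = 0
¬x: Łukasiewicz ¬ gives 1 − 0.09 = 0.91
(¬((x ∧ x) → x) → ¬x): min(1, 1 − 0 + 0.91) = 1
¬(¬((x ∧ x) → x) → ¬x): Łukasiewicz ¬ gives 1 − 1 = 0
¬x: Łukasiewicz ¬ gives 1 − 0.09 = 0.91
(x ∧ ¬x) = min(0.09, 0.91) = 0.09
¬(x ∧ ¬x): Łukasiewicz ¬ gives 1 − 0.09 = 0.91
¬¬(x ∧ ¬x): Łukasiewicz ¬ gives 1 − 0.91 = 0.09
(¬(¬((x ∧ x) → x) → ¬x) ∨ ¬¬(x ∧ ¬x)) = max(0, 0.09) = 0.09
(w → y): min(1, 1 − 0.13 + 0.39) = 1
((w → y) → y): min(1, 1 − 1 + 0.39) = 0.39
(x ∨ ((w → y) → y)) = max(0.09, 0.39) = 0.39
(x ∨ (x ∨ ((w → y) → y))) = max(0.09, 0.39) = 0.39
(w ∧ y) = min(0.13, 0.39) = 0.13
((w ∧ y) ∧ y) = min(0.13, 0.39) = 0.13
(x → ((w ∧ y) ∧ y)): min(1, 1 − 0.09 + 0.13) = 1
((x ∨ (x ∨ ((w → y) → y))) ∧ (x → ((w ∧ y) ∧ y))) = min(0.39, 1) = 0.39
((¬(¬((x ∧ x) → x) → ¬x) ∨ ¬¬(x ∧ ¬x)) ∨ ((x ∨ (x ∨ ((w → y) → y))) ∧ (x → ((w ∧ y) ∧ y)))) = max(0.09, 0.39) = 0.39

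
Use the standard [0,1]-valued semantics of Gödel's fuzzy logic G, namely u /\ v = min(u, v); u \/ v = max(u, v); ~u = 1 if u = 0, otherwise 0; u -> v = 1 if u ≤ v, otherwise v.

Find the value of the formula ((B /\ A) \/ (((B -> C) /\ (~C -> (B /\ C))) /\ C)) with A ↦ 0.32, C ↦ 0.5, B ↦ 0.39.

0.50

(B /\ A) = min(0.39, 0.32) = 0.32
(B -> C): 0.39 ≤ 0.5, so result = 1
~C: Gödel ¬ of 0.5 = 0 (operand ≠ 0)
(B /\ C) = min(0.39, 0.5) = 0.39
(~C -> (B /\ C)): 0 ≤ 0.39, so result = 1
((B -> C) /\ (~C -> (B /\ C))) = min(1, 1) = 1
(((B -> C) /\ (~C -> (B /\ C))) /\ C) = min(1, 0.5) = 0.5
((B /\ A) \/ (((B -> C) /\ (~C -> (B /\ C))) /\ C)) = max(0.32, 0.5) = 0.5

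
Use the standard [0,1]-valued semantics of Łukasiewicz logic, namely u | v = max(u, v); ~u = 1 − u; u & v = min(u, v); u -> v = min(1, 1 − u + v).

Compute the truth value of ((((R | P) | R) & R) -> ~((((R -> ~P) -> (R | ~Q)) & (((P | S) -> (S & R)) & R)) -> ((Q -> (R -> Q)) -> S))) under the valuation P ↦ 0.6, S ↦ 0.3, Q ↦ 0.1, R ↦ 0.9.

0.50

(R | P) = max(0.9, 0.6) = 0.9
((R | P) | R) = max(0.9, 0.9) = 0.9
(((R | P) | R) & R) = min(0.9, 0.9) = 0.9
~P: Łukasiewicz ¬ gives 1 − 0.6 = 0.4
(R -> ~P): min(1, 1 − 0.9 + 0.4) = 0.5
~Q: Łukasiewicz ¬ gives 1 − 0.1 = 0.9
(R | ~Q) = max(0.9, 0.9) = 0.9
((R -> ~P) -> (R | ~Q)): min(1, 1 − 0.5 + 0.9) = 1
(P | S) = max(0.6, 0.3) = 0.6
(S & R) = min(0.3, 0.9) = 0.3
((P | S) -> (S & R)): min(1, 1 − 0.6 + 0.3) = 0.7
(((P | S) -> (S & R)) & R) = min(0.7, 0.9) = 0.7
(((R -> ~P) -> (R | ~Q)) & (((P | S) -> (S & R)) & R)) = min(1, 0.7) = 0.7
(R -> Q): min(1, 1 − 0.9 + 0.1) = 0.2
(Q -> (R -> Q)): min(1, 1 − 0.1 + 0.2) = 1
((Q -> (R -> Q)) -> S): min(1, 1 − 1 + 0.3) = 0.3
((((R -> ~P) -> (R | ~Q)) & (((P | S) -> (S & R)) & R)) -> ((Q -> (R -> Q)) -> S)): min(1, 1 − 0.7 + 0.3) = 0.6
~((((R -> ~P) -> (R | ~Q)) & (((P | S) -> (S & R)) & R)) -> ((Q -> (R -> Q)) -> S)): Łukasiewicz ¬ gives 1 − 0.6 = 0.4
((((R | P) | R) & R) -> ~((((R -> ~P) -> (R | ~Q)) & (((P | S) -> (S & R)) & R)) -> ((Q -> (R -> Q)) -> S))): min(1, 1 − 0.9 + 0.4) = 0.5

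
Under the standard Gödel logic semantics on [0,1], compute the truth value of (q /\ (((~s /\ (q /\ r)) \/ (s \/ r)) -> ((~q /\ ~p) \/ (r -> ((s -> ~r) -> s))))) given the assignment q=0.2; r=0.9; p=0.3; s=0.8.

0.20

~s: Gödel ¬ of 0.8 = 0 (operand ≠ 0)
(q /\ r) = min(0.2, 0.9) = 0.2
(~s /\ (q /\ r)) = min(0, 0.2) = 0
(s \/ r) = max(0.8, 0.9) = 0.9
((~s /\ (q /\ r)) \/ (s \/ r)) = max(0, 0.9) = 0.9
~q: Gödel ¬ of 0.2 = 0 (operand ≠ 0)
~p: Gödel ¬ of 0.3 = 0 (operand ≠ 0)
(~q /\ ~p) = min(0, 0) = 0
~r: Gödel ¬ of 0.9 = 0 (operand ≠ 0)
(s -> ~r): 0.8 > 0, so result = 0
((s -> ~r) -> s): 0 ≤ 0.8, so result = 1
(r -> ((s -> ~r) -> s)): 0.9 ≤ 1, so result = 1
((~q /\ ~p) \/ (r -> ((s -> ~r) -> s))) = max(0, 1) = 1
(((~s /\ (q /\ r)) \/ (s \/ r)) -> ((~q /\ ~p) \/ (r -> ((s -> ~r) -> s)))): 0.9 ≤ 1, so result = 1
(q /\ (((~s /\ (q /\ r)) \/ (s \/ r)) -> ((~q /\ ~p) \/ (r -> ((s -> ~r) -> s))))) = min(0.2, 1) = 0.2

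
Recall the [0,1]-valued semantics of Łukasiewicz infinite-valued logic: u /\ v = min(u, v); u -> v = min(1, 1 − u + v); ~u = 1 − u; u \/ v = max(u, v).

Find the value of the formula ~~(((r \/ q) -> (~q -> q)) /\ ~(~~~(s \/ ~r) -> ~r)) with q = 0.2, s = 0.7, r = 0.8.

(r \/ q) = max(0.8, 0.2) = 0.8
~q: Łukasiewicz ¬ gives 1 − 0.2 = 0.8
(~q -> q): min(1, 1 − 0.8 + 0.2) = 0.4
((r \/ q) -> (~q -> q)): min(1, 1 − 0.8 + 0.4) = 0.6
~r: Łukasiewicz ¬ gives 1 − 0.8 = 0.2
(s \/ ~r) = max(0.7, 0.2) = 0.7
~(s \/ ~r): Łukasiewicz ¬ gives 1 − 0.7 = 0.3
~~(s \/ ~r): Łukasiewicz ¬ gives 1 − 0.3 = 0.7
~~~(s \/ ~r): Łukasiewicz ¬ gives 1 − 0.7 = 0.3
~r: Łukasiewicz ¬ gives 1 − 0.8 = 0.2
(~~~(s \/ ~r) -> ~r): min(1, 1 − 0.3 + 0.2) = 0.9
~(~~~(s \/ ~r) -> ~r): Łukasiewicz ¬ gives 1 − 0.9 = 0.1
(((r \/ q) -> (~q -> q)) /\ ~(~~~(s \/ ~r) -> ~r)) = min(0.6, 0.1) = 0.1
~(((r \/ q) -> (~q -> q)) /\ ~(~~~(s \/ ~r) -> ~r)): Łukasiewicz ¬ gives 1 − 0.1 = 0.9
~~(((r \/ q) -> (~q -> q)) /\ ~(~~~(s \/ ~r) -> ~r)): Łukasiewicz ¬ gives 1 − 0.9 = 0.1

0.10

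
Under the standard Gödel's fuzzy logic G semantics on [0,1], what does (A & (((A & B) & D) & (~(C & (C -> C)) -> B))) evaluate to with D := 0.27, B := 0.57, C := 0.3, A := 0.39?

(A & B) = min(0.39, 0.57) = 0.39
((A & B) & D) = min(0.39, 0.27) = 0.27
(C -> C): 0.3 ≤ 0.3, so result = 1
(C & (C -> C)) = min(0.3, 1) = 0.3
~(C & (C -> C)): Gödel ¬ of 0.3 = 0 (operand ≠ 0)
(~(C & (C -> C)) -> B): 0 ≤ 0.57, so result = 1
(((A & B) & D) & (~(C & (C -> C)) -> B)) = min(0.27, 1) = 0.27
(A & (((A & B) & D) & (~(C & (C -> C)) -> B))) = min(0.39, 0.27) = 0.27

0.27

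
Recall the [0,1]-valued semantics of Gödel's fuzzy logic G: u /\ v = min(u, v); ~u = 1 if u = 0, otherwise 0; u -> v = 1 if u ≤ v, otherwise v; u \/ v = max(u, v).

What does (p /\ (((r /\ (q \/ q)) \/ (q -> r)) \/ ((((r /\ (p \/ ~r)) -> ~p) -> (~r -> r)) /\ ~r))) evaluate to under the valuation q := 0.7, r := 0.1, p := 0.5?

(q \/ q) = max(0.7, 0.7) = 0.7
(r /\ (q \/ q)) = min(0.1, 0.7) = 0.1
(q -> r): 0.7 > 0.1, so result = 0.1
((r /\ (q \/ q)) \/ (q -> r)) = max(0.1, 0.1) = 0.1
~r: Gödel ¬ of 0.1 = 0 (operand ≠ 0)
(p \/ ~r) = max(0.5, 0) = 0.5
(r /\ (p \/ ~r)) = min(0.1, 0.5) = 0.1
~p: Gödel ¬ of 0.5 = 0 (operand ≠ 0)
((r /\ (p \/ ~r)) -> ~p): 0.1 > 0, so result = 0
~r: Gödel ¬ of 0.1 = 0 (operand ≠ 0)
(~r -> r): 0 ≤ 0.1, so result = 1
(((r /\ (p \/ ~r)) -> ~p) -> (~r -> r)): 0 ≤ 1, so result = 1
~r: Gödel ¬ of 0.1 = 0 (operand ≠ 0)
((((r /\ (p \/ ~r)) -> ~p) -> (~r -> r)) /\ ~r) = min(1, 0) = 0
(((r /\ (q \/ q)) \/ (q -> r)) \/ ((((r /\ (p \/ ~r)) -> ~p) -> (~r -> r)) /\ ~r)) = max(0.1, 0) = 0.1
(p /\ (((r /\ (q \/ q)) \/ (q -> r)) \/ ((((r /\ (p \/ ~r)) -> ~p) -> (~r -> r)) /\ ~r))) = min(0.5, 0.1) = 0.1

0.10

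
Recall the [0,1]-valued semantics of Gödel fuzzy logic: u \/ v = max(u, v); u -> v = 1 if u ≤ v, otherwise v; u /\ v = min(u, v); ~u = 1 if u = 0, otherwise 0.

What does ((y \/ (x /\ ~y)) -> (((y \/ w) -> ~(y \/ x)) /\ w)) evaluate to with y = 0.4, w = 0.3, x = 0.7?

0.00

~y: Gödel ¬ of 0.4 = 0 (operand ≠ 0)
(x /\ ~y) = min(0.7, 0) = 0
(y \/ (x /\ ~y)) = max(0.4, 0) = 0.4
(y \/ w) = max(0.4, 0.3) = 0.4
(y \/ x) = max(0.4, 0.7) = 0.7
~(y \/ x): Gödel ¬ of 0.7 = 0 (operand ≠ 0)
((y \/ w) -> ~(y \/ x)): 0.4 > 0, so result = 0
(((y \/ w) -> ~(y \/ x)) /\ w) = min(0, 0.3) = 0
((y \/ (x /\ ~y)) -> (((y \/ w) -> ~(y \/ x)) /\ w)): 0.4 > 0, so result = 0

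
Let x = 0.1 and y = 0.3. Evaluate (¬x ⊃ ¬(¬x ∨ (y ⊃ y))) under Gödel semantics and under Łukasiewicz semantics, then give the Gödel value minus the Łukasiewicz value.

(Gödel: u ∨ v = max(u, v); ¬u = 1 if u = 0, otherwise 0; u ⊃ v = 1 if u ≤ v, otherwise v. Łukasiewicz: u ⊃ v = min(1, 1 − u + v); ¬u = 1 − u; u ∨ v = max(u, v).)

Gödel evaluation:
  ¬x: Gödel ¬ of 0.1 = 0 (operand ≠ 0)
  ¬x: Gödel ¬ of 0.1 = 0 (operand ≠ 0)
  (y ⊃ y): 0.3 ≤ 0.3, so result = 1
  (¬x ∨ (y ⊃ y)) = max(0, 1) = 1
  ¬(¬x ∨ (y ⊃ y)): Gödel ¬ of 1 = 0 (operand ≠ 0)
  (¬x ⊃ ¬(¬x ∨ (y ⊃ y))): 0 ≤ 0, so result = 1
  Gödel value = 1
Łukasiewicz evaluation:
  ¬x: Łukasiewicz ¬ gives 1 − 0.1 = 0.9
  ¬x: Łukasiewicz ¬ gives 1 − 0.1 = 0.9
  (y ⊃ y): min(1, 1 − 0.3 + 0.3) = 1
  (¬x ∨ (y ⊃ y)) = max(0.9, 1) = 1
  ¬(¬x ∨ (y ⊃ y)): Łukasiewicz ¬ gives 1 − 1 = 0
  (¬x ⊃ ¬(¬x ∨ (y ⊃ y))): min(1, 1 − 0.9 + 0) = 0.1
  Łukasiewicz value = 0.1
Difference: 1 − 0.1 = 0.90

0.90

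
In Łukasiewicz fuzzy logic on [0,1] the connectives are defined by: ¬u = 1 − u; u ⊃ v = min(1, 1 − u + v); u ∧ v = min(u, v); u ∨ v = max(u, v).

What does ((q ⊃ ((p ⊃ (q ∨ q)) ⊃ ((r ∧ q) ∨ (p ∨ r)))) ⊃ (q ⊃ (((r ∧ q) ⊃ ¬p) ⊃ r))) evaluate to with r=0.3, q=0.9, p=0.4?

0.90

(q ∨ q) = max(0.9, 0.9) = 0.9
(p ⊃ (q ∨ q)): min(1, 1 − 0.4 + 0.9) = 1
(r ∧ q) = min(0.3, 0.9) = 0.3
(p ∨ r) = max(0.4, 0.3) = 0.4
((r ∧ q) ∨ (p ∨ r)) = max(0.3, 0.4) = 0.4
((p ⊃ (q ∨ q)) ⊃ ((r ∧ q) ∨ (p ∨ r))): min(1, 1 − 1 + 0.4) = 0.4
(q ⊃ ((p ⊃ (q ∨ q)) ⊃ ((r ∧ q) ∨ (p ∨ r)))): min(1, 1 − 0.9 + 0.4) = 0.5
(r ∧ q) = min(0.3, 0.9) = 0.3
¬p: Łukasiewicz ¬ gives 1 − 0.4 = 0.6
((r ∧ q) ⊃ ¬p): min(1, 1 − 0.3 + 0.6) = 1
(((r ∧ q) ⊃ ¬p) ⊃ r): min(1, 1 − 1 + 0.3) = 0.3
(q ⊃ (((r ∧ q) ⊃ ¬p) ⊃ r)): min(1, 1 − 0.9 + 0.3) = 0.4
((q ⊃ ((p ⊃ (q ∨ q)) ⊃ ((r ∧ q) ∨ (p ∨ r)))) ⊃ (q ⊃ (((r ∧ q) ⊃ ¬p) ⊃ r))): min(1, 1 − 0.5 + 0.4) = 0.9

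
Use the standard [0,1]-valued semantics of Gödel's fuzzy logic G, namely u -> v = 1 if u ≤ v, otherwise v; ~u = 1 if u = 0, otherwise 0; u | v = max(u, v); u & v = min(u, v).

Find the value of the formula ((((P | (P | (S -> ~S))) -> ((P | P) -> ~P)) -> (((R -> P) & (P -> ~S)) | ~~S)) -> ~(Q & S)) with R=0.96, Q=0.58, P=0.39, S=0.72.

~S: Gödel ¬ of 0.72 = 0 (operand ≠ 0)
(S -> ~S): 0.72 > 0, so result = 0
(P | (S -> ~S)) = max(0.39, 0) = 0.39
(P | (P | (S -> ~S))) = max(0.39, 0.39) = 0.39
(P | P) = max(0.39, 0.39) = 0.39
~P: Gödel ¬ of 0.39 = 0 (operand ≠ 0)
((P | P) -> ~P): 0.39 > 0, so result = 0
((P | (P | (S -> ~S))) -> ((P | P) -> ~P)): 0.39 > 0, so result = 0
(R -> P): 0.96 > 0.39, so result = 0.39
~S: Gödel ¬ of 0.72 = 0 (operand ≠ 0)
(P -> ~S): 0.39 > 0, so result = 0
((R -> P) & (P -> ~S)) = min(0.39, 0) = 0
~S: Gödel ¬ of 0.72 = 0 (operand ≠ 0)
~~S: Gödel ¬ of 0 = 1 (operand is 0)
(((R -> P) & (P -> ~S)) | ~~S) = max(0, 1) = 1
(((P | (P | (S -> ~S))) -> ((P | P) -> ~P)) -> (((R -> P) & (P -> ~S)) | ~~S)): 0 ≤ 1, so result = 1
(Q & S) = min(0.58, 0.72) = 0.58
~(Q & S): Gödel ¬ of 0.58 = 0 (operand ≠ 0)
((((P | (P | (S -> ~S))) -> ((P | P) -> ~P)) -> (((R -> P) & (P -> ~S)) | ~~S)) -> ~(Q & S)): 1 > 0, so result = 0

0.00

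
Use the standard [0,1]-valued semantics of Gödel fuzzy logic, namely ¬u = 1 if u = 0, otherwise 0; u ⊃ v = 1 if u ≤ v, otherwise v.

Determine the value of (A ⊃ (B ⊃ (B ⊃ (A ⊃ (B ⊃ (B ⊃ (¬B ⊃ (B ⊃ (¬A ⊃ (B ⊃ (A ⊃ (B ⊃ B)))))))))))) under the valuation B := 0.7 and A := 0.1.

1.00

¬B: Gödel ¬ of 0.7 = 0 (operand ≠ 0)
¬A: Gödel ¬ of 0.1 = 0 (operand ≠ 0)
(B ⊃ B): 0.7 ≤ 0.7, so result = 1
(A ⊃ (B ⊃ B)): 0.1 ≤ 1, so result = 1
(B ⊃ (A ⊃ (B ⊃ B))): 0.7 ≤ 1, so result = 1
(¬A ⊃ (B ⊃ (A ⊃ (B ⊃ B)))): 0 ≤ 1, so result = 1
(B ⊃ (¬A ⊃ (B ⊃ (A ⊃ (B ⊃ B))))): 0.7 ≤ 1, so result = 1
(¬B ⊃ (B ⊃ (¬A ⊃ (B ⊃ (A ⊃ (B ⊃ B)))))): 0 ≤ 1, so result = 1
(B ⊃ (¬B ⊃ (B ⊃ (¬A ⊃ (B ⊃ (A ⊃ (B ⊃ B))))))): 0.7 ≤ 1, so result = 1
(B ⊃ (B ⊃ (¬B ⊃ (B ⊃ (¬A ⊃ (B ⊃ (A ⊃ (B ⊃ B)))))))): 0.7 ≤ 1, so result = 1
(A ⊃ (B ⊃ (B ⊃ (¬B ⊃ (B ⊃ (¬A ⊃ (B ⊃ (A ⊃ (B ⊃ B))))))))): 0.1 ≤ 1, so result = 1
(B ⊃ (A ⊃ (B ⊃ (B ⊃ (¬B ⊃ (B ⊃ (¬A ⊃ (B ⊃ (A ⊃ (B ⊃ B)))))))))): 0.7 ≤ 1, so result = 1
(B ⊃ (B ⊃ (A ⊃ (B ⊃ (B ⊃ (¬B ⊃ (B ⊃ (¬A ⊃ (B ⊃ (A ⊃ (B ⊃ B))))))))))): 0.7 ≤ 1, so result = 1
(A ⊃ (B ⊃ (B ⊃ (A ⊃ (B ⊃ (B ⊃ (¬B ⊃ (B ⊃ (¬A ⊃ (B ⊃ (A ⊃ (B ⊃ B)))))))))))): 0.1 ≤ 1, so result = 1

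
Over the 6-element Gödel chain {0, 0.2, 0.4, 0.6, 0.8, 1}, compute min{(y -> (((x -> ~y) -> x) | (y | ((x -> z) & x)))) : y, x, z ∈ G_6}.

Every assignment gives 1. For instance at y = 0, x = 0, z = 0:
  ~y: Gödel ¬ of 0 = 1 (operand is 0)
  (x -> ~y): 0 ≤ 1, so result = 1
  ((x -> ~y) -> x): 1 > 0, so result = 0
  (x -> z): 0 ≤ 0, so result = 1
  ((x -> z) & x) = min(1, 0) = 0
  (y | ((x -> z) & x)) = max(0, 0) = 0
  (((x -> ~y) -> x) | (y | ((x -> z) & x))) = max(0, 0) = 0
  (y -> (((x -> ~y) -> x) | (y | ((x -> z) & x)))): 0 ≤ 0, so result = 1
All 216 assignments give value 1 — the formula is a G_6-tautology.

1.00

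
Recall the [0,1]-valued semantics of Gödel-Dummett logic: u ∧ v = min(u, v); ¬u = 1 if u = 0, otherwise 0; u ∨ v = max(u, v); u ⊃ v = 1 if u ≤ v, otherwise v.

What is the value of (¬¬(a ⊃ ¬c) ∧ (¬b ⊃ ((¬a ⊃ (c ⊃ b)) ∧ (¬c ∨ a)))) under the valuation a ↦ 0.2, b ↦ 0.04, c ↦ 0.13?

0.00

¬c: Gödel ¬ of 0.13 = 0 (operand ≠ 0)
(a ⊃ ¬c): 0.2 > 0, so result = 0
¬(a ⊃ ¬c): Gödel ¬ of 0 = 1 (operand is 0)
¬¬(a ⊃ ¬c): Gödel ¬ of 1 = 0 (operand ≠ 0)
¬b: Gödel ¬ of 0.04 = 0 (operand ≠ 0)
¬a: Gödel ¬ of 0.2 = 0 (operand ≠ 0)
(c ⊃ b): 0.13 > 0.04, so result = 0.04
(¬a ⊃ (c ⊃ b)): 0 ≤ 0.04, so result = 1
¬c: Gödel ¬ of 0.13 = 0 (operand ≠ 0)
(¬c ∨ a) = max(0, 0.2) = 0.2
((¬a ⊃ (c ⊃ b)) ∧ (¬c ∨ a)) = min(1, 0.2) = 0.2
(¬b ⊃ ((¬a ⊃ (c ⊃ b)) ∧ (¬c ∨ a))): 0 ≤ 0.2, so result = 1
(¬¬(a ⊃ ¬c) ∧ (¬b ⊃ ((¬a ⊃ (c ⊃ b)) ∧ (¬c ∨ a)))) = min(0, 1) = 0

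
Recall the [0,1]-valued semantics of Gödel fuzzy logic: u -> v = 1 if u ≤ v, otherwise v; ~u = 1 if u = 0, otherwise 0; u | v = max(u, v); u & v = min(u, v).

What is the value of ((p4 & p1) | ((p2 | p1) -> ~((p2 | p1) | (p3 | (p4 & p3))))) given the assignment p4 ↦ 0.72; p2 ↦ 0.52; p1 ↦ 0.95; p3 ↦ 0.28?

0.72

(p4 & p1) = min(0.72, 0.95) = 0.72
(p2 | p1) = max(0.52, 0.95) = 0.95
(p2 | p1) = max(0.52, 0.95) = 0.95
(p4 & p3) = min(0.72, 0.28) = 0.28
(p3 | (p4 & p3)) = max(0.28, 0.28) = 0.28
((p2 | p1) | (p3 | (p4 & p3))) = max(0.95, 0.28) = 0.95
~((p2 | p1) | (p3 | (p4 & p3))): Gödel ¬ of 0.95 = 0 (operand ≠ 0)
((p2 | p1) -> ~((p2 | p1) | (p3 | (p4 & p3)))): 0.95 > 0, so result = 0
((p4 & p1) | ((p2 | p1) -> ~((p2 | p1) | (p3 | (p4 & p3))))) = max(0.72, 0) = 0.72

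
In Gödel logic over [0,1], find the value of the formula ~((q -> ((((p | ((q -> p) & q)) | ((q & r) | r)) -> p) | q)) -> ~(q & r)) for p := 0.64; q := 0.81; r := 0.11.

1.00

(q -> p): 0.81 > 0.64, so result = 0.64
((q -> p) & q) = min(0.64, 0.81) = 0.64
(p | ((q -> p) & q)) = max(0.64, 0.64) = 0.64
(q & r) = min(0.81, 0.11) = 0.11
((q & r) | r) = max(0.11, 0.11) = 0.11
((p | ((q -> p) & q)) | ((q & r) | r)) = max(0.64, 0.11) = 0.64
(((p | ((q -> p) & q)) | ((q & r) | r)) -> p): 0.64 ≤ 0.64, so result = 1
((((p | ((q -> p) & q)) | ((q & r) | r)) -> p) | q) = max(1, 0.81) = 1
(q -> ((((p | ((q -> p) & q)) | ((q & r) | r)) -> p) | q)): 0.81 ≤ 1, so result = 1
(q & r) = min(0.81, 0.11) = 0.11
~(q & r): Gödel ¬ of 0.11 = 0 (operand ≠ 0)
((q -> ((((p | ((q -> p) & q)) | ((q & r) | r)) -> p) | q)) -> ~(q & r)): 1 > 0, so result = 0
~((q -> ((((p | ((q -> p) & q)) | ((q & r) | r)) -> p) | q)) -> ~(q & r)): Gödel ¬ of 0 = 1 (operand is 0)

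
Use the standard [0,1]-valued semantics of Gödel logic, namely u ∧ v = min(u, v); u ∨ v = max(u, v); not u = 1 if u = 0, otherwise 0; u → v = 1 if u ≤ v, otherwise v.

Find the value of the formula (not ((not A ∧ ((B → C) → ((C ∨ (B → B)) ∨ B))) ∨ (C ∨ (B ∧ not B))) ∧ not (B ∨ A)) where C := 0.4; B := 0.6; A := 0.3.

0.00

not A: Gödel ¬ of 0.3 = 0 (operand ≠ 0)
(B → C): 0.6 > 0.4, so result = 0.4
(B → B): 0.6 ≤ 0.6, so result = 1
(C ∨ (B → B)) = max(0.4, 1) = 1
((C ∨ (B → B)) ∨ B) = max(1, 0.6) = 1
((B → C) → ((C ∨ (B → B)) ∨ B)): 0.4 ≤ 1, so result = 1
(not A ∧ ((B → C) → ((C ∨ (B → B)) ∨ B))) = min(0, 1) = 0
not B: Gödel ¬ of 0.6 = 0 (operand ≠ 0)
(B ∧ not B) = min(0.6, 0) = 0
(C ∨ (B ∧ not B)) = max(0.4, 0) = 0.4
((not A ∧ ((B → C) → ((C ∨ (B → B)) ∨ B))) ∨ (C ∨ (B ∧ not B))) = max(0, 0.4) = 0.4
not ((not A ∧ ((B → C) → ((C ∨ (B → B)) ∨ B))) ∨ (C ∨ (B ∧ not B))): Gödel ¬ of 0.4 = 0 (operand ≠ 0)
(B ∨ A) = max(0.6, 0.3) = 0.6
not (B ∨ A): Gödel ¬ of 0.6 = 0 (operand ≠ 0)
(not ((not A ∧ ((B → C) → ((C ∨ (B → B)) ∨ B))) ∨ (C ∨ (B ∧ not B))) ∧ not (B ∨ A)) = min(0, 0) = 0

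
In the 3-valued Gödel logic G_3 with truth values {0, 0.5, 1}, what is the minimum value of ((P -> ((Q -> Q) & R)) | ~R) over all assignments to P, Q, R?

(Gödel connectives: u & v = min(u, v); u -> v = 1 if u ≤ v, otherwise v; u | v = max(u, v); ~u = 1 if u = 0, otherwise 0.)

The minimum is attained at P = 1, Q = 0, R = 0.5:
  (Q -> Q): 0 ≤ 0, so result = 1
  ((Q -> Q) & R) = min(1, 0.5) = 0.5
  (P -> ((Q -> Q) & R)): 1 > 0.5, so result = 0.5
  ~R: Gödel ¬ of 0.5 = 0 (operand ≠ 0)
  ((P -> ((Q -> Q) & R)) | ~R) = max(0.5, 0) = 0.5
Checking all 27 assignments confirms none give a value below 0.50.

0.50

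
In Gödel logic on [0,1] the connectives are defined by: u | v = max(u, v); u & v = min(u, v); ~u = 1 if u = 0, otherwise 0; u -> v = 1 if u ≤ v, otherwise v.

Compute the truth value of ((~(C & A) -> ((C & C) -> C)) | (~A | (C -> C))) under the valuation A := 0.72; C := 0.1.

(C & A) = min(0.1, 0.72) = 0.1
~(C & A): Gödel ¬ of 0.1 = 0 (operand ≠ 0)
(C & C) = min(0.1, 0.1) = 0.1
((C & C) -> C): 0.1 ≤ 0.1, so result = 1
(~(C & A) -> ((C & C) -> C)): 0 ≤ 1, so result = 1
~A: Gödel ¬ of 0.72 = 0 (operand ≠ 0)
(C -> C): 0.1 ≤ 0.1, so result = 1
(~A | (C -> C)) = max(0, 1) = 1
((~(C & A) -> ((C & C) -> C)) | (~A | (C -> C))) = max(1, 1) = 1

1.00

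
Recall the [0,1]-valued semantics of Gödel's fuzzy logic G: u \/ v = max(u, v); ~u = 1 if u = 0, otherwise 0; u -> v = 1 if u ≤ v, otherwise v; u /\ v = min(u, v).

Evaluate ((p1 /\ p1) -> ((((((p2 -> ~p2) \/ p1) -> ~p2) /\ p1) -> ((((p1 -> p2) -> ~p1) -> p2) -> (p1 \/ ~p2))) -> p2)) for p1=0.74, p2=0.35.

0.35

(p1 /\ p1) = min(0.74, 0.74) = 0.74
~p2: Gödel ¬ of 0.35 = 0 (operand ≠ 0)
(p2 -> ~p2): 0.35 > 0, so result = 0
((p2 -> ~p2) \/ p1) = max(0, 0.74) = 0.74
~p2: Gödel ¬ of 0.35 = 0 (operand ≠ 0)
(((p2 -> ~p2) \/ p1) -> ~p2): 0.74 > 0, so result = 0
((((p2 -> ~p2) \/ p1) -> ~p2) /\ p1) = min(0, 0.74) = 0
(p1 -> p2): 0.74 > 0.35, so result = 0.35
~p1: Gödel ¬ of 0.74 = 0 (operand ≠ 0)
((p1 -> p2) -> ~p1): 0.35 > 0, so result = 0
(((p1 -> p2) -> ~p1) -> p2): 0 ≤ 0.35, so result = 1
~p2: Gödel ¬ of 0.35 = 0 (operand ≠ 0)
(p1 \/ ~p2) = max(0.74, 0) = 0.74
((((p1 -> p2) -> ~p1) -> p2) -> (p1 \/ ~p2)): 1 > 0.74, so result = 0.74
(((((p2 -> ~p2) \/ p1) -> ~p2) /\ p1) -> ((((p1 -> p2) -> ~p1) -> p2) -> (p1 \/ ~p2))): 0 ≤ 0.74, so result = 1
((((((p2 -> ~p2) \/ p1) -> ~p2) /\ p1) -> ((((p1 -> p2) -> ~p1) -> p2) -> (p1 \/ ~p2))) -> p2): 1 > 0.35, so result = 0.35
((p1 /\ p1) -> ((((((p2 -> ~p2) \/ p1) -> ~p2) /\ p1) -> ((((p1 -> p2) -> ~p1) -> p2) -> (p1 \/ ~p2))) -> p2)): 0.74 > 0.35, so result = 0.35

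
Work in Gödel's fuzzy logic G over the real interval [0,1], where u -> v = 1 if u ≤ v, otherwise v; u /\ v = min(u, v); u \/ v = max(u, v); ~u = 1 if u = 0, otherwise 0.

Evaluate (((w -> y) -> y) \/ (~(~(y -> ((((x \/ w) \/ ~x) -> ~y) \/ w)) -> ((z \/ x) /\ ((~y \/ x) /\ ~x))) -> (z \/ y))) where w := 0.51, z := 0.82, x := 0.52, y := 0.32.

(w -> y): 0.51 > 0.32, so result = 0.32
((w -> y) -> y): 0.32 ≤ 0.32, so result = 1
(x \/ w) = max(0.52, 0.51) = 0.52
~x: Gödel ¬ of 0.52 = 0 (operand ≠ 0)
((x \/ w) \/ ~x) = max(0.52, 0) = 0.52
~y: Gödel ¬ of 0.32 = 0 (operand ≠ 0)
(((x \/ w) \/ ~x) -> ~y): 0.52 > 0, so result = 0
((((x \/ w) \/ ~x) -> ~y) \/ w) = max(0, 0.51) = 0.51
(y -> ((((x \/ w) \/ ~x) -> ~y) \/ w)): 0.32 ≤ 0.51, so result = 1
~(y -> ((((x \/ w) \/ ~x) -> ~y) \/ w)): Gödel ¬ of 1 = 0 (operand ≠ 0)
(z \/ x) = max(0.82, 0.52) = 0.82
~y: Gödel ¬ of 0.32 = 0 (operand ≠ 0)
(~y \/ x) = max(0, 0.52) = 0.52
~x: Gödel ¬ of 0.52 = 0 (operand ≠ 0)
((~y \/ x) /\ ~x) = min(0.52, 0) = 0
((z \/ x) /\ ((~y \/ x) /\ ~x)) = min(0.82, 0) = 0
(~(y -> ((((x \/ w) \/ ~x) -> ~y) \/ w)) -> ((z \/ x) /\ ((~y \/ x) /\ ~x))): 0 ≤ 0, so result = 1
~(~(y -> ((((x \/ w) \/ ~x) -> ~y) \/ w)) -> ((z \/ x) /\ ((~y \/ x) /\ ~x))): Gödel ¬ of 1 = 0 (operand ≠ 0)
(z \/ y) = max(0.82, 0.32) = 0.82
(~(~(y -> ((((x \/ w) \/ ~x) -> ~y) \/ w)) -> ((z \/ x) /\ ((~y \/ x) /\ ~x))) -> (z \/ y)): 0 ≤ 0.82, so result = 1
(((w -> y) -> y) \/ (~(~(y -> ((((x \/ w) \/ ~x) -> ~y) \/ w)) -> ((z \/ x) /\ ((~y \/ x) /\ ~x))) -> (z \/ y))) = max(1, 1) = 1

1.00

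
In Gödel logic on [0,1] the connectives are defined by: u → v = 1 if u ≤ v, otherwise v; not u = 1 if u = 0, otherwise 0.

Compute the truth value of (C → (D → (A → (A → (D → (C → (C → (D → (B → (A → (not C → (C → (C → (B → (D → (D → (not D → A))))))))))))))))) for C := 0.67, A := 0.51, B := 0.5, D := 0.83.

not C: Gödel ¬ of 0.67 = 0 (operand ≠ 0)
not D: Gödel ¬ of 0.83 = 0 (operand ≠ 0)
(not D → A): 0 ≤ 0.51, so result = 1
(D → (not D → A)): 0.83 ≤ 1, so result = 1
(D → (D → (not D → A))): 0.83 ≤ 1, so result = 1
(B → (D → (D → (not D → A)))): 0.5 ≤ 1, so result = 1
(C → (B → (D → (D → (not D → A))))): 0.67 ≤ 1, so result = 1
(C → (C → (B → (D → (D → (not D → A)))))): 0.67 ≤ 1, so result = 1
(not C → (C → (C → (B → (D → (D → (not D → A))))))): 0 ≤ 1, so result = 1
(A → (not C → (C → (C → (B → (D → (D → (not D → A)))))))): 0.51 ≤ 1, so result = 1
(B → (A → (not C → (C → (C → (B → (D → (D → (not D → A))))))))): 0.5 ≤ 1, so result = 1
(D → (B → (A → (not C → (C → (C → (B → (D → (D → (not D → A)))))))))): 0.83 ≤ 1, so result = 1
(C → (D → (B → (A → (not C → (C → (C → (B → (D → (D → (not D → A))))))))))): 0.67 ≤ 1, so result = 1
(C → (C → (D → (B → (A → (not C → (C → (C → (B → (D → (D → (not D → A)))))))))))): 0.67 ≤ 1, so result = 1
(D → (C → (C → (D → (B → (A → (not C → (C → (C → (B → (D → (D → (not D → A))))))))))))): 0.83 ≤ 1, so result = 1
(A → (D → (C → (C → (D → (B → (A → (not C → (C → (C → (B → (D → (D → (not D → A)))))))))))))): 0.51 ≤ 1, so result = 1
(A → (A → (D → (C → (C → (D → (B → (A → (not C → (C → (C → (B → (D → (D → (not D → A))))))))))))))): 0.51 ≤ 1, so result = 1
(D → (A → (A → (D → (C → (C → (D → (B → (A → (not C → (C → (C → (B → (D → (D → (not D → A)))))))))))))))): 0.83 ≤ 1, so result = 1
(C → (D → (A → (A → (D → (C → (C → (D → (B → (A → (not C → (C → (C → (B → (D → (D → (not D → A))))))))))))))))): 0.67 ≤ 1, so result = 1

1.00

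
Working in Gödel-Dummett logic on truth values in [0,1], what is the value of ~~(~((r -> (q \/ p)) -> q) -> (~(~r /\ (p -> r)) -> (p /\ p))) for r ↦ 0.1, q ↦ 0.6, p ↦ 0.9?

(q \/ p) = max(0.6, 0.9) = 0.9
(r -> (q \/ p)): 0.1 ≤ 0.9, so result = 1
((r -> (q \/ p)) -> q): 1 > 0.6, so result = 0.6
~((r -> (q \/ p)) -> q): Gödel ¬ of 0.6 = 0 (operand ≠ 0)
~r: Gödel ¬ of 0.1 = 0 (operand ≠ 0)
(p -> r): 0.9 > 0.1, so result = 0.1
(~r /\ (p -> r)) = min(0, 0.1) = 0
~(~r /\ (p -> r)): Gödel ¬ of 0 = 1 (operand is 0)
(p /\ p) = min(0.9, 0.9) = 0.9
(~(~r /\ (p -> r)) -> (p /\ p)): 1 > 0.9, so result = 0.9
(~((r -> (q \/ p)) -> q) -> (~(~r /\ (p -> r)) -> (p /\ p))): 0 ≤ 0.9, so result = 1
~(~((r -> (q \/ p)) -> q) -> (~(~r /\ (p -> r)) -> (p /\ p))): Gödel ¬ of 1 = 0 (operand ≠ 0)
~~(~((r -> (q \/ p)) -> q) -> (~(~r /\ (p -> r)) -> (p /\ p))): Gödel ¬ of 0 = 1 (operand is 0)

1.00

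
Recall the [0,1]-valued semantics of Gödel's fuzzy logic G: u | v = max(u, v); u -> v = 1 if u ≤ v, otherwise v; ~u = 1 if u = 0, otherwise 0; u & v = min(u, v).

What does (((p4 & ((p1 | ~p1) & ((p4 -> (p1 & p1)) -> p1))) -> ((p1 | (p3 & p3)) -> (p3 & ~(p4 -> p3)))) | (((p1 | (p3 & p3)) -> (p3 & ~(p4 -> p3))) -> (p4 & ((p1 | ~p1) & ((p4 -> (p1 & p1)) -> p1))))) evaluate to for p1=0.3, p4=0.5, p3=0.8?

~p1: Gödel ¬ of 0.3 = 0 (operand ≠ 0)
(p1 | ~p1) = max(0.3, 0) = 0.3
(p1 & p1) = min(0.3, 0.3) = 0.3
(p4 -> (p1 & p1)): 0.5 > 0.3, so result = 0.3
((p4 -> (p1 & p1)) -> p1): 0.3 ≤ 0.3, so result = 1
((p1 | ~p1) & ((p4 -> (p1 & p1)) -> p1)) = min(0.3, 1) = 0.3
(p4 & ((p1 | ~p1) & ((p4 -> (p1 & p1)) -> p1))) = min(0.5, 0.3) = 0.3
(p3 & p3) = min(0.8, 0.8) = 0.8
(p1 | (p3 & p3)) = max(0.3, 0.8) = 0.8
(p4 -> p3): 0.5 ≤ 0.8, so result = 1
~(p4 -> p3): Gödel ¬ of 1 = 0 (operand ≠ 0)
(p3 & ~(p4 -> p3)) = min(0.8, 0) = 0
((p1 | (p3 & p3)) -> (p3 & ~(p4 -> p3))): 0.8 > 0, so result = 0
((p4 & ((p1 | ~p1) & ((p4 -> (p1 & p1)) -> p1))) -> ((p1 | (p3 & p3)) -> (p3 & ~(p4 -> p3)))): 0.3 > 0, so result = 0
(p3 & p3) = min(0.8, 0.8) = 0.8
(p1 | (p3 & p3)) = max(0.3, 0.8) = 0.8
(p4 -> p3): 0.5 ≤ 0.8, so result = 1
~(p4 -> p3): Gödel ¬ of 1 = 0 (operand ≠ 0)
(p3 & ~(p4 -> p3)) = min(0.8, 0) = 0
((p1 | (p3 & p3)) -> (p3 & ~(p4 -> p3))): 0.8 > 0, so result = 0
~p1: Gödel ¬ of 0.3 = 0 (operand ≠ 0)
(p1 | ~p1) = max(0.3, 0) = 0.3
(p1 & p1) = min(0.3, 0.3) = 0.3
(p4 -> (p1 & p1)): 0.5 > 0.3, so result = 0.3
((p4 -> (p1 & p1)) -> p1): 0.3 ≤ 0.3, so result = 1
((p1 | ~p1) & ((p4 -> (p1 & p1)) -> p1)) = min(0.3, 1) = 0.3
(p4 & ((p1 | ~p1) & ((p4 -> (p1 & p1)) -> p1))) = min(0.5, 0.3) = 0.3
(((p1 | (p3 & p3)) -> (p3 & ~(p4 -> p3))) -> (p4 & ((p1 | ~p1) & ((p4 -> (p1 & p1)) -> p1)))): 0 ≤ 0.3, so result = 1
(((p4 & ((p1 | ~p1) & ((p4 -> (p1 & p1)) -> p1))) -> ((p1 | (p3 & p3)) -> (p3 & ~(p4 -> p3)))) | (((p1 | (p3 & p3)) -> (p3 & ~(p4 -> p3))) -> (p4 & ((p1 | ~p1) & ((p4 -> (p1 & p1)) -> p1))))) = max(0, 1) = 1

1.00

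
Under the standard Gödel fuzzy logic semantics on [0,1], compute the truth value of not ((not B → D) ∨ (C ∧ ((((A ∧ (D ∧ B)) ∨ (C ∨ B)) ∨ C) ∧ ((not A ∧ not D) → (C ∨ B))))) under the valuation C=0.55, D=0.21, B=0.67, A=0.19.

not B: Gödel ¬ of 0.67 = 0 (operand ≠ 0)
(not B → D): 0 ≤ 0.21, so result = 1
(D ∧ B) = min(0.21, 0.67) = 0.21
(A ∧ (D ∧ B)) = min(0.19, 0.21) = 0.19
(C ∨ B) = max(0.55, 0.67) = 0.67
((A ∧ (D ∧ B)) ∨ (C ∨ B)) = max(0.19, 0.67) = 0.67
(((A ∧ (D ∧ B)) ∨ (C ∨ B)) ∨ C) = max(0.67, 0.55) = 0.67
not A: Gödel ¬ of 0.19 = 0 (operand ≠ 0)
not D: Gödel ¬ of 0.21 = 0 (operand ≠ 0)
(not A ∧ not D) = min(0, 0) = 0
(C ∨ B) = max(0.55, 0.67) = 0.67
((not A ∧ not D) → (C ∨ B)): 0 ≤ 0.67, so result = 1
((((A ∧ (D ∧ B)) ∨ (C ∨ B)) ∨ C) ∧ ((not A ∧ not D) → (C ∨ B))) = min(0.67, 1) = 0.67
(C ∧ ((((A ∧ (D ∧ B)) ∨ (C ∨ B)) ∨ C) ∧ ((not A ∧ not D) → (C ∨ B)))) = min(0.55, 0.67) = 0.55
((not B → D) ∨ (C ∧ ((((A ∧ (D ∧ B)) ∨ (C ∨ B)) ∨ C) ∧ ((not A ∧ not D) → (C ∨ B))))) = max(1, 0.55) = 1
not ((not B → D) ∨ (C ∧ ((((A ∧ (D ∧ B)) ∨ (C ∨ B)) ∨ C) ∧ ((not A ∧ not D) → (C ∨ B))))): Gödel ¬ of 1 = 0 (operand ≠ 0)

0.00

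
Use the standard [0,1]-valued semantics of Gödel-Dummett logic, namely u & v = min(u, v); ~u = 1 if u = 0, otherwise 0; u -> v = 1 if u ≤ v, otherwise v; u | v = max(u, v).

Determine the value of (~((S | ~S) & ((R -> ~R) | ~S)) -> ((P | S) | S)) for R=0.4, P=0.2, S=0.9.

~S: Gödel ¬ of 0.9 = 0 (operand ≠ 0)
(S | ~S) = max(0.9, 0) = 0.9
~R: Gödel ¬ of 0.4 = 0 (operand ≠ 0)
(R -> ~R): 0.4 > 0, so result = 0
~S: Gödel ¬ of 0.9 = 0 (operand ≠ 0)
((R -> ~R) | ~S) = max(0, 0) = 0
((S | ~S) & ((R -> ~R) | ~S)) = min(0.9, 0) = 0
~((S | ~S) & ((R -> ~R) | ~S)): Gödel ¬ of 0 = 1 (operand is 0)
(P | S) = max(0.2, 0.9) = 0.9
((P | S) | S) = max(0.9, 0.9) = 0.9
(~((S | ~S) & ((R -> ~R) | ~S)) -> ((P | S) | S)): 1 > 0.9, so result = 0.9

0.90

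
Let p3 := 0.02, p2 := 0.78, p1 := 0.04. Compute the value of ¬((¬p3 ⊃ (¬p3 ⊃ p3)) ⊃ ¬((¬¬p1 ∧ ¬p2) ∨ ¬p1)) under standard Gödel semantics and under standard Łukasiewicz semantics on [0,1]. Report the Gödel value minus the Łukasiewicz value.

-0.02

Gödel evaluation:
  ¬p3: Gödel ¬ of 0.02 = 0 (operand ≠ 0)
  ¬p3: Gödel ¬ of 0.02 = 0 (operand ≠ 0)
  (¬p3 ⊃ p3): 0 ≤ 0.02, so result = 1
  (¬p3 ⊃ (¬p3 ⊃ p3)): 0 ≤ 1, so result = 1
  ¬p1: Gödel ¬ of 0.04 = 0 (operand ≠ 0)
  ¬¬p1: Gödel ¬ of 0 = 1 (operand is 0)
  ¬p2: Gödel ¬ of 0.78 = 0 (operand ≠ 0)
  (¬¬p1 ∧ ¬p2) = min(1, 0) = 0
  ¬p1: Gödel ¬ of 0.04 = 0 (operand ≠ 0)
  ((¬¬p1 ∧ ¬p2) ∨ ¬p1) = max(0, 0) = 0
  ¬((¬¬p1 ∧ ¬p2) ∨ ¬p1): Gödel ¬ of 0 = 1 (operand is 0)
  ((¬p3 ⊃ (¬p3 ⊃ p3)) ⊃ ¬((¬¬p1 ∧ ¬p2) ∨ ¬p1)): 1 ≤ 1, so result = 1
  ¬((¬p3 ⊃ (¬p3 ⊃ p3)) ⊃ ¬((¬¬p1 ∧ ¬p2) ∨ ¬p1)): Gödel ¬ of 1 = 0 (operand ≠ 0)
  Gödel value = 0
Łukasiewicz evaluation:
  ¬p3: Łukasiewicz ¬ gives 1 − 0.02 = 0.98
  ¬p3: Łukasiewicz ¬ gives 1 − 0.02 = 0.98
  (¬p3 ⊃ p3): min(1, 1 − 0.98 + 0.02) = 0.04
  (¬p3 ⊃ (¬p3 ⊃ p3)): min(1, 1 − 0.98 + 0.04) = 0.06
  ¬p1: Łukasiewicz ¬ gives 1 − 0.04 = 0.96
  ¬¬p1: Łukasiewicz ¬ gives 1 − 0.96 = 0.04
  ¬p2: Łukasiewicz ¬ gives 1 − 0.78 = 0.22
  (¬¬p1 ∧ ¬p2) = min(0.04, 0.22) = 0.04
  ¬p1: Łukasiewicz ¬ gives 1 − 0.04 = 0.96
  ((¬¬p1 ∧ ¬p2) ∨ ¬p1) = max(0.04, 0.96) = 0.96
  ¬((¬¬p1 ∧ ¬p2) ∨ ¬p1): Łukasiewicz ¬ gives 1 − 0.96 = 0.04
  ((¬p3 ⊃ (¬p3 ⊃ p3)) ⊃ ¬((¬¬p1 ∧ ¬p2) ∨ ¬p1)): min(1, 1 − 0.06 + 0.04) = 0.98
  ¬((¬p3 ⊃ (¬p3 ⊃ p3)) ⊃ ¬((¬¬p1 ∧ ¬p2) ∨ ¬p1)): Łukasiewicz ¬ gives 1 − 0.98 = 0.02
  Łukasiewicz value = 0.02
Difference: 0 − 0.02 = -0.02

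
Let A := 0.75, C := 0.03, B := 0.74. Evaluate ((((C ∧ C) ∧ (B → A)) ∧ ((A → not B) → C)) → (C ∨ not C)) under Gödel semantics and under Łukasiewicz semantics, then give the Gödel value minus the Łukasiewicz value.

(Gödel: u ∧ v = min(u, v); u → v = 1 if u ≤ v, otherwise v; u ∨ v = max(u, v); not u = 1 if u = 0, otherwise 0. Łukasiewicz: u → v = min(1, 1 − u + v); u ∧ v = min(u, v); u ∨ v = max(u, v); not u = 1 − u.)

Gödel evaluation:
  (C ∧ C) = min(0.03, 0.03) = 0.03
  (B → A): 0.74 ≤ 0.75, so result = 1
  ((C ∧ C) ∧ (B → A)) = min(0.03, 1) = 0.03
  not B: Gödel ¬ of 0.74 = 0 (operand ≠ 0)
  (A → not B): 0.75 > 0, so result = 0
  ((A → not B) → C): 0 ≤ 0.03, so result = 1
  (((C ∧ C) ∧ (B → A)) ∧ ((A → not B) → C)) = min(0.03, 1) = 0.03
  not C: Gödel ¬ of 0.03 = 0 (operand ≠ 0)
  (C ∨ not C) = max(0.03, 0) = 0.03
  ((((C ∧ C) ∧ (B → A)) ∧ ((A → not B) → C)) → (C ∨ not C)): 0.03 ≤ 0.03, so result = 1
  Gödel value = 1
Łukasiewicz evaluation:
  (C ∧ C) = min(0.03, 0.03) = 0.03
  (B → A): min(1, 1 − 0.74 + 0.75) = 1
  ((C ∧ C) ∧ (B → A)) = min(0.03, 1) = 0.03
  not B: Łukasiewicz ¬ gives 1 − 0.74 = 0.26
  (A → not B): min(1, 1 − 0.75 + 0.26) = 0.51
  ((A → not B) → C): min(1, 1 − 0.51 + 0.03) = 0.52
  (((C ∧ C) ∧ (B → A)) ∧ ((A → not B) → C)) = min(0.03, 0.52) = 0.03
  not C: Łukasiewicz ¬ gives 1 − 0.03 = 0.97
  (C ∨ not C) = max(0.03, 0.97) = 0.97
  ((((C ∧ C) ∧ (B → A)) ∧ ((A → not B) → C)) → (C ∨ not C)): min(1, 1 − 0.03 + 0.97) = 1
  Łukasiewicz value = 1
Difference: 1 − 1 = 0.00

0.00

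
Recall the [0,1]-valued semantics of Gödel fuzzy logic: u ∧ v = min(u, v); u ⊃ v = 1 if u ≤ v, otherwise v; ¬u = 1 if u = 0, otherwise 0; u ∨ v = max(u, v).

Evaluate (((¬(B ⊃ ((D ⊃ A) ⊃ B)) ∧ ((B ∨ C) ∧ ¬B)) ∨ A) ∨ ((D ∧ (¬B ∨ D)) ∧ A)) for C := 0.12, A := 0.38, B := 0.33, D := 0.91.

0.38

(D ⊃ A): 0.91 > 0.38, so result = 0.38
((D ⊃ A) ⊃ B): 0.38 > 0.33, so result = 0.33
(B ⊃ ((D ⊃ A) ⊃ B)): 0.33 ≤ 0.33, so result = 1
¬(B ⊃ ((D ⊃ A) ⊃ B)): Gödel ¬ of 1 = 0 (operand ≠ 0)
(B ∨ C) = max(0.33, 0.12) = 0.33
¬B: Gödel ¬ of 0.33 = 0 (operand ≠ 0)
((B ∨ C) ∧ ¬B) = min(0.33, 0) = 0
(¬(B ⊃ ((D ⊃ A) ⊃ B)) ∧ ((B ∨ C) ∧ ¬B)) = min(0, 0) = 0
((¬(B ⊃ ((D ⊃ A) ⊃ B)) ∧ ((B ∨ C) ∧ ¬B)) ∨ A) = max(0, 0.38) = 0.38
¬B: Gödel ¬ of 0.33 = 0 (operand ≠ 0)
(¬B ∨ D) = max(0, 0.91) = 0.91
(D ∧ (¬B ∨ D)) = min(0.91, 0.91) = 0.91
((D ∧ (¬B ∨ D)) ∧ A) = min(0.91, 0.38) = 0.38
(((¬(B ⊃ ((D ⊃ A) ⊃ B)) ∧ ((B ∨ C) ∧ ¬B)) ∨ A) ∨ ((D ∧ (¬B ∨ D)) ∧ A)) = max(0.38, 0.38) = 0.38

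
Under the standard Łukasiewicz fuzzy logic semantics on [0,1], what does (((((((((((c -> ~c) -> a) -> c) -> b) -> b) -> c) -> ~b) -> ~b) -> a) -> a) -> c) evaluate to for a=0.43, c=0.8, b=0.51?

~c: Łukasiewicz ¬ gives 1 − 0.8 = 0.2
(c -> ~c): min(1, 1 − 0.8 + 0.2) = 0.4
((c -> ~c) -> a): min(1, 1 − 0.4 + 0.43) = 1
(((c -> ~c) -> a) -> c): min(1, 1 − 1 + 0.8) = 0.8
((((c -> ~c) -> a) -> c) -> b): min(1, 1 − 0.8 + 0.51) = 0.71
(((((c -> ~c) -> a) -> c) -> b) -> b): min(1, 1 − 0.71 + 0.51) = 0.8
((((((c -> ~c) -> a) -> c) -> b) -> b) -> c): min(1, 1 − 0.8 + 0.8) = 1
~b: Łukasiewicz ¬ gives 1 − 0.51 = 0.49
(((((((c -> ~c) -> a) -> c) -> b) -> b) -> c) -> ~b): min(1, 1 − 1 + 0.49) = 0.49
~b: Łukasiewicz ¬ gives 1 − 0.51 = 0.49
((((((((c -> ~c) -> a) -> c) -> b) -> b) -> c) -> ~b) -> ~b): min(1, 1 − 0.49 + 0.49) = 1
(((((((((c -> ~c) -> a) -> c) -> b) -> b) -> c) -> ~b) -> ~b) -> a): min(1, 1 − 1 + 0.43) = 0.43
((((((((((c -> ~c) -> a) -> c) -> b) -> b) -> c) -> ~b) -> ~b) -> a) -> a): min(1, 1 − 0.43 + 0.43) = 1
(((((((((((c -> ~c) -> a) -> c) -> b) -> b) -> c) -> ~b) -> ~b) -> a) -> a) -> c): min(1, 1 − 1 + 0.8) = 0.8

0.80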